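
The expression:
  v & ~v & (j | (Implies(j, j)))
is never true.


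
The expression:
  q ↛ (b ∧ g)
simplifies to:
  q ∧ (¬b ∨ ¬g)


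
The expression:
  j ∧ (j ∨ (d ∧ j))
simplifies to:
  j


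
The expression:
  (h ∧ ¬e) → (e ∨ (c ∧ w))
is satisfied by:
  {e: True, w: True, c: True, h: False}
  {e: True, w: True, c: False, h: False}
  {e: True, c: True, h: False, w: False}
  {e: True, c: False, h: False, w: False}
  {w: True, c: True, h: False, e: False}
  {w: True, c: False, h: False, e: False}
  {c: True, w: False, h: False, e: False}
  {c: False, w: False, h: False, e: False}
  {e: True, w: True, h: True, c: True}
  {e: True, w: True, h: True, c: False}
  {e: True, h: True, c: True, w: False}
  {e: True, h: True, c: False, w: False}
  {w: True, h: True, c: True, e: False}


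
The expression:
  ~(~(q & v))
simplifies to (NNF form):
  q & v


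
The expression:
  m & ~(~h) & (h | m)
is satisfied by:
  {h: True, m: True}


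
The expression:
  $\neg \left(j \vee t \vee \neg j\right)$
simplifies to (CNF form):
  $\text{False}$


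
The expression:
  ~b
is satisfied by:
  {b: False}


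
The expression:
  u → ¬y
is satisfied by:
  {u: False, y: False}
  {y: True, u: False}
  {u: True, y: False}


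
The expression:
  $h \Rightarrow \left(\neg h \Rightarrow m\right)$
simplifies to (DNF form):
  $\text{True}$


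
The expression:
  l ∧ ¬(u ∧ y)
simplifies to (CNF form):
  l ∧ (¬u ∨ ¬y)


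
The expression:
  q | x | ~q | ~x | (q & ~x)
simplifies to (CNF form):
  True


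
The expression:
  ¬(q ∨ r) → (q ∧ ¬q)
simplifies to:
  q ∨ r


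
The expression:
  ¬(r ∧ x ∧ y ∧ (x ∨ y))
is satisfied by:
  {y: False, x: False, r: False}
  {r: True, y: False, x: False}
  {x: True, y: False, r: False}
  {r: True, x: True, y: False}
  {y: True, r: False, x: False}
  {r: True, y: True, x: False}
  {x: True, y: True, r: False}


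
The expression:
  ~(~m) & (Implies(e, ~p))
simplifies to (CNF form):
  m & (~e | ~p)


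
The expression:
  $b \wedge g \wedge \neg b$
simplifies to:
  $\text{False}$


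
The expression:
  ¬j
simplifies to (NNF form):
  ¬j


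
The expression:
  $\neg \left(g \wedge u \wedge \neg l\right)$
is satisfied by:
  {l: True, g: False, u: False}
  {g: False, u: False, l: False}
  {l: True, u: True, g: False}
  {u: True, g: False, l: False}
  {l: True, g: True, u: False}
  {g: True, l: False, u: False}
  {l: True, u: True, g: True}


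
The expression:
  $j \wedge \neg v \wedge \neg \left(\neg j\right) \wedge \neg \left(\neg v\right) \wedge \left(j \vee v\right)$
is never true.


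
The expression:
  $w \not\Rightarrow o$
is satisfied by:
  {w: True, o: False}


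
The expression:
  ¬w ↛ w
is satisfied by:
  {w: False}


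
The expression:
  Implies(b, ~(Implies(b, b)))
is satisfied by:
  {b: False}


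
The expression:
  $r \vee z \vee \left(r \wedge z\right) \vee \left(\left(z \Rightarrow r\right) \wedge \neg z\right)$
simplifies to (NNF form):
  $\text{True}$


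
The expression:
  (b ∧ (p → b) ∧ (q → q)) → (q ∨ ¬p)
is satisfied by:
  {q: True, p: False, b: False}
  {p: False, b: False, q: False}
  {b: True, q: True, p: False}
  {b: True, p: False, q: False}
  {q: True, p: True, b: False}
  {p: True, q: False, b: False}
  {b: True, p: True, q: True}


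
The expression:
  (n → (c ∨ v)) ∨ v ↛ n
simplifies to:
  c ∨ v ∨ ¬n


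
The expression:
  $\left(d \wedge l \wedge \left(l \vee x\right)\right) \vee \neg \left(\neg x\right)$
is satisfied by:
  {x: True, d: True, l: True}
  {x: True, d: True, l: False}
  {x: True, l: True, d: False}
  {x: True, l: False, d: False}
  {d: True, l: True, x: False}


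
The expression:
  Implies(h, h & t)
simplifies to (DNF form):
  t | ~h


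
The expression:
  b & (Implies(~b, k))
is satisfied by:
  {b: True}


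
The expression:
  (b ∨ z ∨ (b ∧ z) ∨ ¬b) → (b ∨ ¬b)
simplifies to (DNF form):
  True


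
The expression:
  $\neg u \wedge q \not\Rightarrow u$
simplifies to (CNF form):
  $q \wedge \neg u$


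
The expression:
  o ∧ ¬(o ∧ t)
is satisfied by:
  {o: True, t: False}


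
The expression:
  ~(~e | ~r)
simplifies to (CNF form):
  e & r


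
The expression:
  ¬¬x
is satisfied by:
  {x: True}


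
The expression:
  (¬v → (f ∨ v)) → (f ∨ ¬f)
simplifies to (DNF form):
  True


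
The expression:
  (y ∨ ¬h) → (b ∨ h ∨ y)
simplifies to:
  b ∨ h ∨ y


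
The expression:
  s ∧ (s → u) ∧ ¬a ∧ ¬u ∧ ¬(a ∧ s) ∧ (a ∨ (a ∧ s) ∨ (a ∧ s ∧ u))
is never true.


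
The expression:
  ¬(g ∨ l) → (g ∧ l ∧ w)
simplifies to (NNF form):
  g ∨ l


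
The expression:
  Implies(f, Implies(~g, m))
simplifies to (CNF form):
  g | m | ~f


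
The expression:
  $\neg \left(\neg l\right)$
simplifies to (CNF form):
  $l$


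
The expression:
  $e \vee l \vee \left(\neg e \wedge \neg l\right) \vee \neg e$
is always true.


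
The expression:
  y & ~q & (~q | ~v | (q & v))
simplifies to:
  y & ~q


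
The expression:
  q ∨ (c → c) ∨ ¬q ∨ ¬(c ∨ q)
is always true.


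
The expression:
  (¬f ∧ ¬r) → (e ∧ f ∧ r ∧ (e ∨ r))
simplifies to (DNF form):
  f ∨ r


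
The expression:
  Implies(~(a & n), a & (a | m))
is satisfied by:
  {a: True}


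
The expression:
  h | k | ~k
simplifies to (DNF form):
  True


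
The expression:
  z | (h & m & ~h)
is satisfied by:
  {z: True}


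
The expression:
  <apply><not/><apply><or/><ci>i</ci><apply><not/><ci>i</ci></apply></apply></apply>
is never true.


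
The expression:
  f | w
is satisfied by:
  {w: True, f: True}
  {w: True, f: False}
  {f: True, w: False}


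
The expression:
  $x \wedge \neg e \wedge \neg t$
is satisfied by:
  {x: True, e: False, t: False}


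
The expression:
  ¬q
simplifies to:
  ¬q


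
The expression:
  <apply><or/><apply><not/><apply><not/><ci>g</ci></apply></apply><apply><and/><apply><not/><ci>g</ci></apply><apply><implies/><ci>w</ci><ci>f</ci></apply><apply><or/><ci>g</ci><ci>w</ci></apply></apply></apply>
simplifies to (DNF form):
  <apply><or/><ci>g</ci><apply><and/><ci>f</ci><ci>w</ci></apply></apply>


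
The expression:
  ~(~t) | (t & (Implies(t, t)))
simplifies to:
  t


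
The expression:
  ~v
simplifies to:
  ~v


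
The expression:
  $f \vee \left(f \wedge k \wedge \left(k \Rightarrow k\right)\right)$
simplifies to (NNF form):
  $f$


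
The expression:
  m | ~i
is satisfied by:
  {m: True, i: False}
  {i: False, m: False}
  {i: True, m: True}


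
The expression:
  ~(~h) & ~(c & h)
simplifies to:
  h & ~c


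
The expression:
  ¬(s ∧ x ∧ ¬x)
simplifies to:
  True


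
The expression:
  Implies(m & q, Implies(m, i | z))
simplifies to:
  i | z | ~m | ~q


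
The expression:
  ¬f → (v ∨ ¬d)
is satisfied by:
  {v: True, f: True, d: False}
  {v: True, f: False, d: False}
  {f: True, v: False, d: False}
  {v: False, f: False, d: False}
  {d: True, v: True, f: True}
  {d: True, v: True, f: False}
  {d: True, f: True, v: False}


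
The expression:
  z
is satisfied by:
  {z: True}


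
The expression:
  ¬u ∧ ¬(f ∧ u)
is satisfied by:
  {u: False}


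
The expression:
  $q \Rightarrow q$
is always true.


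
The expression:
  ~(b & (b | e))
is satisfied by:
  {b: False}


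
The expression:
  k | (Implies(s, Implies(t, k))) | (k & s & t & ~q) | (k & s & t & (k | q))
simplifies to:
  k | ~s | ~t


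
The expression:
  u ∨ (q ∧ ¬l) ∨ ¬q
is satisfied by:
  {u: True, l: False, q: False}
  {l: False, q: False, u: False}
  {q: True, u: True, l: False}
  {q: True, l: False, u: False}
  {u: True, l: True, q: False}
  {l: True, u: False, q: False}
  {q: True, l: True, u: True}


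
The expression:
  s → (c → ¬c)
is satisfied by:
  {s: False, c: False}
  {c: True, s: False}
  {s: True, c: False}


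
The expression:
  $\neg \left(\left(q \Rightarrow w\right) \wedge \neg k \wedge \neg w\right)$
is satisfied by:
  {k: True, q: True, w: True}
  {k: True, q: True, w: False}
  {k: True, w: True, q: False}
  {k: True, w: False, q: False}
  {q: True, w: True, k: False}
  {q: True, w: False, k: False}
  {w: True, q: False, k: False}


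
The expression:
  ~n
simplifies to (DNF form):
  ~n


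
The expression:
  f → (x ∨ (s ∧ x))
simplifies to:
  x ∨ ¬f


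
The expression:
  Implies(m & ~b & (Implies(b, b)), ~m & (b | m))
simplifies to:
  b | ~m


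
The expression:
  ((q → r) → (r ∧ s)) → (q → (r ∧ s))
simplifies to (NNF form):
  r ∨ ¬q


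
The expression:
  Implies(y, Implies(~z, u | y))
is always true.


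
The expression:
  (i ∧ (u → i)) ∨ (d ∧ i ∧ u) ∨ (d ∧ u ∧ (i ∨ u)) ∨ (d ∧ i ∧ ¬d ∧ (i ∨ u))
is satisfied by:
  {i: True, d: True, u: True}
  {i: True, d: True, u: False}
  {i: True, u: True, d: False}
  {i: True, u: False, d: False}
  {d: True, u: True, i: False}


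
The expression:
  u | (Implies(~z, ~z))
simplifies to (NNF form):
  True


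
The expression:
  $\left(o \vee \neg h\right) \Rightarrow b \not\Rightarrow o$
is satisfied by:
  {b: True, h: True, o: False}
  {b: True, o: False, h: False}
  {h: True, o: False, b: False}


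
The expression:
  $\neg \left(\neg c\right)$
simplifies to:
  $c$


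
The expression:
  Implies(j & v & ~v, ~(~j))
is always true.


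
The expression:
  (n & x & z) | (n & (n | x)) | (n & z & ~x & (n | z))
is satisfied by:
  {n: True}


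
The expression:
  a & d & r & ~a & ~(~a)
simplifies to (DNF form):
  False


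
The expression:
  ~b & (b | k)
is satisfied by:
  {k: True, b: False}


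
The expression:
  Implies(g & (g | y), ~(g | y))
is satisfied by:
  {g: False}


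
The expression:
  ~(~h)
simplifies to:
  h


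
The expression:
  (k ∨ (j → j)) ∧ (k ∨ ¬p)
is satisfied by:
  {k: True, p: False}
  {p: False, k: False}
  {p: True, k: True}


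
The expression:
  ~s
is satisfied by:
  {s: False}


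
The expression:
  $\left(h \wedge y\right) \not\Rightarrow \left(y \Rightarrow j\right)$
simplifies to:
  $h \wedge y \wedge \neg j$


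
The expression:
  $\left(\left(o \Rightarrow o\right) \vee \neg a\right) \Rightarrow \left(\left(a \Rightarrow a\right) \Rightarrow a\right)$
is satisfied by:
  {a: True}


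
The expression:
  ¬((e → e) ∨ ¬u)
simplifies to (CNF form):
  False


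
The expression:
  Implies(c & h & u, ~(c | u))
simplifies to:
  ~c | ~h | ~u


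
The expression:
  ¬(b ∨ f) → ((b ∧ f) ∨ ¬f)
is always true.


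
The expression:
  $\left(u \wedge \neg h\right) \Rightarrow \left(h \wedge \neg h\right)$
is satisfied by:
  {h: True, u: False}
  {u: False, h: False}
  {u: True, h: True}


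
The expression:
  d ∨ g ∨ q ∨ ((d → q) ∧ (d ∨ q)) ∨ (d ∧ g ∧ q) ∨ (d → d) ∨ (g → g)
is always true.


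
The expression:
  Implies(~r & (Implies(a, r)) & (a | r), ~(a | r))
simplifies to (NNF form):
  True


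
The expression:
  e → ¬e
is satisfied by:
  {e: False}


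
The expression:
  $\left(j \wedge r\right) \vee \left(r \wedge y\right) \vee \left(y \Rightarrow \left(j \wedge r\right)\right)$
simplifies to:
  $r \vee \neg y$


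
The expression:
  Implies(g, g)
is always true.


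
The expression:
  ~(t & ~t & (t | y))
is always true.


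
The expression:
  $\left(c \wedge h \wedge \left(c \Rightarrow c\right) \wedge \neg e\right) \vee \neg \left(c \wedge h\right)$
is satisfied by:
  {h: False, c: False, e: False}
  {e: True, h: False, c: False}
  {c: True, h: False, e: False}
  {e: True, c: True, h: False}
  {h: True, e: False, c: False}
  {e: True, h: True, c: False}
  {c: True, h: True, e: False}


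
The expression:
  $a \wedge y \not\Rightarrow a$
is never true.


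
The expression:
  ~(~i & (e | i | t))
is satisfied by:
  {i: True, t: False, e: False}
  {i: True, e: True, t: False}
  {i: True, t: True, e: False}
  {i: True, e: True, t: True}
  {e: False, t: False, i: False}


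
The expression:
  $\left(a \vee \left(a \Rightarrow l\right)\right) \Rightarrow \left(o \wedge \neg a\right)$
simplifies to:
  $o \wedge \neg a$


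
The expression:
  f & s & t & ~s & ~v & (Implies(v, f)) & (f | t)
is never true.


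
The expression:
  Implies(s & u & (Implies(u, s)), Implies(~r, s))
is always true.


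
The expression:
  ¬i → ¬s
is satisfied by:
  {i: True, s: False}
  {s: False, i: False}
  {s: True, i: True}


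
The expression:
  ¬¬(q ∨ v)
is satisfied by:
  {q: True, v: True}
  {q: True, v: False}
  {v: True, q: False}


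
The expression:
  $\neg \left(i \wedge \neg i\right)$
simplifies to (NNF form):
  $\text{True}$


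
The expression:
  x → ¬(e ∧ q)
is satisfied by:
  {e: False, q: False, x: False}
  {x: True, e: False, q: False}
  {q: True, e: False, x: False}
  {x: True, q: True, e: False}
  {e: True, x: False, q: False}
  {x: True, e: True, q: False}
  {q: True, e: True, x: False}


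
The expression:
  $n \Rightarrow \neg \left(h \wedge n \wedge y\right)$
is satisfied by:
  {h: False, y: False, n: False}
  {n: True, h: False, y: False}
  {y: True, h: False, n: False}
  {n: True, y: True, h: False}
  {h: True, n: False, y: False}
  {n: True, h: True, y: False}
  {y: True, h: True, n: False}


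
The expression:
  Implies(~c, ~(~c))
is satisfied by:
  {c: True}


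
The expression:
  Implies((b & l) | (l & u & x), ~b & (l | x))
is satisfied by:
  {l: False, b: False}
  {b: True, l: False}
  {l: True, b: False}


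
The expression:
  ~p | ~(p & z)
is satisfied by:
  {p: False, z: False}
  {z: True, p: False}
  {p: True, z: False}


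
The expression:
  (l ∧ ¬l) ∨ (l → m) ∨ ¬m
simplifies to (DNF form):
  True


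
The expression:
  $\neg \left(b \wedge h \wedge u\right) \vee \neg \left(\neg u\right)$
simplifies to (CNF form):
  $\text{True}$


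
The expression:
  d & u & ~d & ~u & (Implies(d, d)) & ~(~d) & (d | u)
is never true.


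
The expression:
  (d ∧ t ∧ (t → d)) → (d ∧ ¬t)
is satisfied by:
  {t: False, d: False}
  {d: True, t: False}
  {t: True, d: False}


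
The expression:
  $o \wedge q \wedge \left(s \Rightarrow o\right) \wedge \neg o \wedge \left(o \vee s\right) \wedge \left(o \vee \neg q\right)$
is never true.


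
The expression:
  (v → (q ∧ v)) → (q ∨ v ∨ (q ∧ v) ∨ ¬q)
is always true.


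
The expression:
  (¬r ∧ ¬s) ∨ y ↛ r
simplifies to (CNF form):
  ¬r ∧ (y ∨ ¬s)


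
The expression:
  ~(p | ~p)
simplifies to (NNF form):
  False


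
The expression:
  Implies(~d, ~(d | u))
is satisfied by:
  {d: True, u: False}
  {u: False, d: False}
  {u: True, d: True}


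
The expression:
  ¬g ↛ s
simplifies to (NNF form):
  s ∨ ¬g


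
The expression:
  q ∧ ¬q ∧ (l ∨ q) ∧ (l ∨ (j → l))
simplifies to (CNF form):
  False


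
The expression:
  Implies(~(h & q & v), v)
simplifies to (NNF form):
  v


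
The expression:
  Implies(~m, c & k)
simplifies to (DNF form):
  m | (c & k)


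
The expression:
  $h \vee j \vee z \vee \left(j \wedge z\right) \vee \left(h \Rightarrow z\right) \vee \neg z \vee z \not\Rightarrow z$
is always true.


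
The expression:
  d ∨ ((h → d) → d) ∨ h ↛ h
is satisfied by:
  {d: True, h: True}
  {d: True, h: False}
  {h: True, d: False}


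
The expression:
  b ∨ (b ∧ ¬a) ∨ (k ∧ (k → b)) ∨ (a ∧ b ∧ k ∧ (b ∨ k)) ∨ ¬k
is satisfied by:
  {b: True, k: False}
  {k: False, b: False}
  {k: True, b: True}


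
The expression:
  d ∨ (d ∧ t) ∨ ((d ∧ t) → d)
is always true.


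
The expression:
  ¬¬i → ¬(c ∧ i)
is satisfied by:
  {c: False, i: False}
  {i: True, c: False}
  {c: True, i: False}


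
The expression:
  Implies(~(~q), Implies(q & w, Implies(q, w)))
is always true.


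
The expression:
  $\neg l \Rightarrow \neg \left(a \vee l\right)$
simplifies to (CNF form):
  $l \vee \neg a$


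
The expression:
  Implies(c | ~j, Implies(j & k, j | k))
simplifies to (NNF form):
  True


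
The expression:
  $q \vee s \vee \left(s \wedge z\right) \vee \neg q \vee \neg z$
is always true.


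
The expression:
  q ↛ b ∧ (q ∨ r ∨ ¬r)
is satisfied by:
  {q: True, b: False}


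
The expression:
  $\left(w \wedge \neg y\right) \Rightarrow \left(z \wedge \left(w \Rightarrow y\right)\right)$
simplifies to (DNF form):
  $y \vee \neg w$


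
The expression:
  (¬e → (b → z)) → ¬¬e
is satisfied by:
  {e: True, b: True, z: False}
  {e: True, b: False, z: False}
  {z: True, e: True, b: True}
  {z: True, e: True, b: False}
  {b: True, z: False, e: False}


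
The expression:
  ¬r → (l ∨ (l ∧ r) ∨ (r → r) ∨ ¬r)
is always true.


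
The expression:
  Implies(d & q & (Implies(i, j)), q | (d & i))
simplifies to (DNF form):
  True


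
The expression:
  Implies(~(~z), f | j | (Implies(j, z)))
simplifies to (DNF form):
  True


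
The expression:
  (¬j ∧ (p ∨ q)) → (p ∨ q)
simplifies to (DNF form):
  True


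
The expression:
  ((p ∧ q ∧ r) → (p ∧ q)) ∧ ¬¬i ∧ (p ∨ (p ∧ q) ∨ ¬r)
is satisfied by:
  {i: True, p: True, r: False}
  {i: True, p: False, r: False}
  {i: True, r: True, p: True}


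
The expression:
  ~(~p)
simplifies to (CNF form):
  p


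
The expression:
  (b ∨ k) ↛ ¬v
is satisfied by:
  {b: True, k: True, v: True}
  {b: True, v: True, k: False}
  {k: True, v: True, b: False}


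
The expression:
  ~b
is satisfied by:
  {b: False}


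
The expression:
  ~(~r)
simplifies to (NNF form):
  r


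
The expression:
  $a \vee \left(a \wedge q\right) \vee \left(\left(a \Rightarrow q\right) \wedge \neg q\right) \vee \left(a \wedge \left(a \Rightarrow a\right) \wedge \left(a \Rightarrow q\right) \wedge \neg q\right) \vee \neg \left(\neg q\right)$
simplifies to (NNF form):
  $\text{True}$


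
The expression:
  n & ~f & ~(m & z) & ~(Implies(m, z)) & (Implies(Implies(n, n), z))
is never true.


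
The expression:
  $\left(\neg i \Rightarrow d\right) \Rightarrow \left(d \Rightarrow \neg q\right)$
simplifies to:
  $\neg d \vee \neg q$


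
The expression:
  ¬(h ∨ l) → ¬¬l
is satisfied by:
  {l: True, h: True}
  {l: True, h: False}
  {h: True, l: False}


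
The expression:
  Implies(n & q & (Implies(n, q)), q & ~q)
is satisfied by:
  {q: False, n: False}
  {n: True, q: False}
  {q: True, n: False}


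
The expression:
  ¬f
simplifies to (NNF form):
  ¬f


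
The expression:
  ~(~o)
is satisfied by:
  {o: True}


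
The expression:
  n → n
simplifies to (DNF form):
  True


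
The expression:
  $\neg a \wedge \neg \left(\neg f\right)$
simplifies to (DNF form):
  $f \wedge \neg a$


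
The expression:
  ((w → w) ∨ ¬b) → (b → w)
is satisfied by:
  {w: True, b: False}
  {b: False, w: False}
  {b: True, w: True}


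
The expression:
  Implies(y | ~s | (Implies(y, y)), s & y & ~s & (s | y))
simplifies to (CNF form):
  False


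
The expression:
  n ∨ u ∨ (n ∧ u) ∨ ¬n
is always true.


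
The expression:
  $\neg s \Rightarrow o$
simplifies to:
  $o \vee s$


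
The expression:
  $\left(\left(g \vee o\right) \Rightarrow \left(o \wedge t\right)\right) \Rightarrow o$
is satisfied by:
  {o: True, g: True}
  {o: True, g: False}
  {g: True, o: False}


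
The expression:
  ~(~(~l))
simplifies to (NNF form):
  ~l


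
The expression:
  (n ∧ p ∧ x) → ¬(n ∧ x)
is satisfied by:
  {x: False, p: False, n: False}
  {n: True, x: False, p: False}
  {p: True, x: False, n: False}
  {n: True, p: True, x: False}
  {x: True, n: False, p: False}
  {n: True, x: True, p: False}
  {p: True, x: True, n: False}


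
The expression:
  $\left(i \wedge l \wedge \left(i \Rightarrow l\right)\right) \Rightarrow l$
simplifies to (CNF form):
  $\text{True}$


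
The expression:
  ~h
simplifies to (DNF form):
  ~h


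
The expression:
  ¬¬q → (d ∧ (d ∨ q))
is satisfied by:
  {d: True, q: False}
  {q: False, d: False}
  {q: True, d: True}


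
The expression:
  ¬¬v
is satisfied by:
  {v: True}


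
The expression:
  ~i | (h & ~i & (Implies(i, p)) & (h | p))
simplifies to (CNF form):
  ~i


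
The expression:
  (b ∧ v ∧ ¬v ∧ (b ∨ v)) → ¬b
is always true.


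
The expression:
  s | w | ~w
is always true.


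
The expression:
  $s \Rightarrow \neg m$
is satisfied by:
  {s: False, m: False}
  {m: True, s: False}
  {s: True, m: False}


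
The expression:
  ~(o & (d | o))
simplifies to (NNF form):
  ~o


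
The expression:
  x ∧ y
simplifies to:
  x ∧ y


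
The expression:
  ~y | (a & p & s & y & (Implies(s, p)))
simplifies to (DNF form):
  ~y | (a & p & s)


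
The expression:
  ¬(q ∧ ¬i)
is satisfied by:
  {i: True, q: False}
  {q: False, i: False}
  {q: True, i: True}


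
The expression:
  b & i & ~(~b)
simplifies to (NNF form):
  b & i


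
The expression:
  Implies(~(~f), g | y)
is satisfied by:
  {y: True, g: True, f: False}
  {y: True, g: False, f: False}
  {g: True, y: False, f: False}
  {y: False, g: False, f: False}
  {f: True, y: True, g: True}
  {f: True, y: True, g: False}
  {f: True, g: True, y: False}


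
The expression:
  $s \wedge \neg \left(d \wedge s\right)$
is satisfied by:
  {s: True, d: False}


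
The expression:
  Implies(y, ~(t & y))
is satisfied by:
  {t: False, y: False}
  {y: True, t: False}
  {t: True, y: False}


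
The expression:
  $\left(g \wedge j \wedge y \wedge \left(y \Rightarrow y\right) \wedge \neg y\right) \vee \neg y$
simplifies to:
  $\neg y$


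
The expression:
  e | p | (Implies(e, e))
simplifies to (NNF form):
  True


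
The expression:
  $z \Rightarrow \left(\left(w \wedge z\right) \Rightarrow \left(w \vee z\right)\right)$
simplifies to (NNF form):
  $\text{True}$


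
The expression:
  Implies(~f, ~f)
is always true.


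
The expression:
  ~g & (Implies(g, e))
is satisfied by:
  {g: False}


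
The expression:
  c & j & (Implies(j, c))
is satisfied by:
  {c: True, j: True}


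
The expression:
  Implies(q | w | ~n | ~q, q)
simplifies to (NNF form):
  q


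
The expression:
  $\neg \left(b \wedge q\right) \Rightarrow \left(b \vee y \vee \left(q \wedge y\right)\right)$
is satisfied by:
  {y: True, b: True}
  {y: True, b: False}
  {b: True, y: False}


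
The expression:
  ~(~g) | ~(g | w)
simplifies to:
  g | ~w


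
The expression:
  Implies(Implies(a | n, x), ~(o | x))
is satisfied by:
  {n: True, a: True, x: False, o: False}
  {n: True, x: False, o: False, a: False}
  {a: True, x: False, o: False, n: False}
  {a: False, x: False, o: False, n: False}
  {n: True, o: True, a: True, x: False}
  {n: True, o: True, a: False, x: False}
  {o: True, a: True, n: False, x: False}


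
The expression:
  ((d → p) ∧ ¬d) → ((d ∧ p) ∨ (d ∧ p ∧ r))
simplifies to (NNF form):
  d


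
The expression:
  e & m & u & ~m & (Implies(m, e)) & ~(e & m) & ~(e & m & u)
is never true.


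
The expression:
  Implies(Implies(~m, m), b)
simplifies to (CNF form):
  b | ~m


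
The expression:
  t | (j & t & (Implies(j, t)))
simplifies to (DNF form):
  t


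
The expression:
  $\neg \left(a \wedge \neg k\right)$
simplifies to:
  $k \vee \neg a$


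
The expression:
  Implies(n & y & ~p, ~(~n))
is always true.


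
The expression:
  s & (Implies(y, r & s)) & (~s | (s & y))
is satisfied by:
  {r: True, s: True, y: True}


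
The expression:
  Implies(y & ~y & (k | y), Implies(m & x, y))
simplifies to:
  True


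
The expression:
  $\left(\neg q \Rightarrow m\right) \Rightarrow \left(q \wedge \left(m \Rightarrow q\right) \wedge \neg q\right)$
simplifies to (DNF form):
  $\neg m \wedge \neg q$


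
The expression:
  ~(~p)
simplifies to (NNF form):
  p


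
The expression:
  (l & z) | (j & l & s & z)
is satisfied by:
  {z: True, l: True}


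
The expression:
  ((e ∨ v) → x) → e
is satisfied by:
  {e: True, v: True, x: False}
  {e: True, v: False, x: False}
  {x: True, e: True, v: True}
  {x: True, e: True, v: False}
  {v: True, x: False, e: False}


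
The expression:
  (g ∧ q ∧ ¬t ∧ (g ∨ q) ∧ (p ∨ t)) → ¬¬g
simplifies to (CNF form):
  True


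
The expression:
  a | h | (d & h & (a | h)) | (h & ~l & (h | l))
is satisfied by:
  {a: True, h: True}
  {a: True, h: False}
  {h: True, a: False}


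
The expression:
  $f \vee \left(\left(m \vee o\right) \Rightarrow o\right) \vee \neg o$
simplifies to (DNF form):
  $\text{True}$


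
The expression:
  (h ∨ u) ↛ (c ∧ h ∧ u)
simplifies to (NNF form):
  (h ∧ ¬u) ∨ (u ∧ ¬c) ∨ (u ∧ ¬h)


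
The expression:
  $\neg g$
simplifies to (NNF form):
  $\neg g$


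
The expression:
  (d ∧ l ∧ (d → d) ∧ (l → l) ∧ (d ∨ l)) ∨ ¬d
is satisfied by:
  {l: True, d: False}
  {d: False, l: False}
  {d: True, l: True}


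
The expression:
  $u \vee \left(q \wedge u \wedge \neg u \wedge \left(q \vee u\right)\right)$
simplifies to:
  $u$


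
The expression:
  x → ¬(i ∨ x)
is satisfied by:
  {x: False}


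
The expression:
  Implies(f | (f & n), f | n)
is always true.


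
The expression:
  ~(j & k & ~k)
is always true.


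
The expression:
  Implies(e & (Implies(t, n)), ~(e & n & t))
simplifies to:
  ~e | ~n | ~t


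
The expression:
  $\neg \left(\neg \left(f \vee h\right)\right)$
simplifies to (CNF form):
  $f \vee h$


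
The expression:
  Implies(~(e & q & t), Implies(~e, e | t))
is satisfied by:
  {t: True, e: True}
  {t: True, e: False}
  {e: True, t: False}


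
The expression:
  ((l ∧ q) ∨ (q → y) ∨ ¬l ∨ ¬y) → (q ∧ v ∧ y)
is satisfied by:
  {v: True, y: True, q: True}


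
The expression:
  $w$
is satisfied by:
  {w: True}


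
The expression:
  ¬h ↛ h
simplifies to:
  True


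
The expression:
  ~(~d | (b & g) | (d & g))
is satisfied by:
  {d: True, g: False}


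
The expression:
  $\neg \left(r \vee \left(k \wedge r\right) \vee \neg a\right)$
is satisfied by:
  {a: True, r: False}


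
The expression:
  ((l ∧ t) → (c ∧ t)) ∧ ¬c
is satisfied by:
  {l: False, c: False, t: False}
  {t: True, l: False, c: False}
  {l: True, t: False, c: False}


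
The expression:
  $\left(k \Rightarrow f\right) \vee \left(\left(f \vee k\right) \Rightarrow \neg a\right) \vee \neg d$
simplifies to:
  $f \vee \neg a \vee \neg d \vee \neg k$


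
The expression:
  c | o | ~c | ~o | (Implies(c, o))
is always true.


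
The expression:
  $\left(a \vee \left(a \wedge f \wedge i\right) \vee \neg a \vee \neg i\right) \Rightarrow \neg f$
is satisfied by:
  {f: False}


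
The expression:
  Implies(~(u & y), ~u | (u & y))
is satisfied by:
  {y: True, u: False}
  {u: False, y: False}
  {u: True, y: True}


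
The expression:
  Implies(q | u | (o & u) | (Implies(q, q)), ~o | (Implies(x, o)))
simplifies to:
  True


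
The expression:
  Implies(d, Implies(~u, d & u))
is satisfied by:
  {u: True, d: False}
  {d: False, u: False}
  {d: True, u: True}


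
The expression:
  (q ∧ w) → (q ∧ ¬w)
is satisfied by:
  {w: False, q: False}
  {q: True, w: False}
  {w: True, q: False}


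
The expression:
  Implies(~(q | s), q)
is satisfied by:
  {q: True, s: True}
  {q: True, s: False}
  {s: True, q: False}


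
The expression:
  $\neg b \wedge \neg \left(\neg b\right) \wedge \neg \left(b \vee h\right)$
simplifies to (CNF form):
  $\text{False}$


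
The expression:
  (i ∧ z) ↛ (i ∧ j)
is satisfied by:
  {z: True, i: True, j: False}


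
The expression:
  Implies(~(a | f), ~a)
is always true.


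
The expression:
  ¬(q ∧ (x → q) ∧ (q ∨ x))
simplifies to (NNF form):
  ¬q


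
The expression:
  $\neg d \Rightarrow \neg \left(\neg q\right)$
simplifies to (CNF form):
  $d \vee q$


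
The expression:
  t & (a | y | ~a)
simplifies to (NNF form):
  t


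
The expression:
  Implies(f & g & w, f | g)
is always true.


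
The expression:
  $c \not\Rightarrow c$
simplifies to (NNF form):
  $\text{False}$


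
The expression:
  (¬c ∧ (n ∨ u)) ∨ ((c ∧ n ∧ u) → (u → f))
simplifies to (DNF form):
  f ∨ ¬c ∨ ¬n ∨ ¬u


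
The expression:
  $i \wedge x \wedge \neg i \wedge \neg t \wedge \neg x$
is never true.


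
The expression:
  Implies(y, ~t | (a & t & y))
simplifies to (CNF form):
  a | ~t | ~y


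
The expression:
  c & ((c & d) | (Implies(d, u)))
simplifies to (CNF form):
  c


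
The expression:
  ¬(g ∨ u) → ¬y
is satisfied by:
  {g: True, u: True, y: False}
  {g: True, u: False, y: False}
  {u: True, g: False, y: False}
  {g: False, u: False, y: False}
  {y: True, g: True, u: True}
  {y: True, g: True, u: False}
  {y: True, u: True, g: False}


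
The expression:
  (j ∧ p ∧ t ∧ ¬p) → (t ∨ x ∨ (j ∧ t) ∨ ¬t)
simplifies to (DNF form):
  True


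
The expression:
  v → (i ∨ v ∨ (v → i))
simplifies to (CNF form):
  True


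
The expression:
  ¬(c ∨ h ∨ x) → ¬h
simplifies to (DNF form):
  True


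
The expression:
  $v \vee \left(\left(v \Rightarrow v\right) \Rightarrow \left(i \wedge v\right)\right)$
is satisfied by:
  {v: True}


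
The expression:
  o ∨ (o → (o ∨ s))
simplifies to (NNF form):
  True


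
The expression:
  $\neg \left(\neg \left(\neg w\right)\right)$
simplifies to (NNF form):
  $\neg w$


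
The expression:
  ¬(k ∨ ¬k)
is never true.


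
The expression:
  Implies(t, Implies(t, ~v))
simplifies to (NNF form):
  ~t | ~v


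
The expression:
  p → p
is always true.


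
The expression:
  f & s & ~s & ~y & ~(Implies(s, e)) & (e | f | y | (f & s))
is never true.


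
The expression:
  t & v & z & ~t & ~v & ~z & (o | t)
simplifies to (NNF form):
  False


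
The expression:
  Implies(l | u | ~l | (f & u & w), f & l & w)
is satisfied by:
  {w: True, f: True, l: True}


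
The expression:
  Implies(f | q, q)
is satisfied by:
  {q: True, f: False}
  {f: False, q: False}
  {f: True, q: True}


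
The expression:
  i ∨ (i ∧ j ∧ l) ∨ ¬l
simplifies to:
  i ∨ ¬l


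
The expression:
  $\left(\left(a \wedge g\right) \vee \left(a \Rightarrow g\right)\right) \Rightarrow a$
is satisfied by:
  {a: True}


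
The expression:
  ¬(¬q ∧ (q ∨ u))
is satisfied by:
  {q: True, u: False}
  {u: False, q: False}
  {u: True, q: True}


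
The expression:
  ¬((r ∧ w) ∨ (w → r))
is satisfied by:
  {w: True, r: False}


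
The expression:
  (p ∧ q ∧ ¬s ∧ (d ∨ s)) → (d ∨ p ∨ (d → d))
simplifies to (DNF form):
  True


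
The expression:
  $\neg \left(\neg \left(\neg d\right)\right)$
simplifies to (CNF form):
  $\neg d$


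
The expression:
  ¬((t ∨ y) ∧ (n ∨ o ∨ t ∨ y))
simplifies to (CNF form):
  ¬t ∧ ¬y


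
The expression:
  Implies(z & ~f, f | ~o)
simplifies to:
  f | ~o | ~z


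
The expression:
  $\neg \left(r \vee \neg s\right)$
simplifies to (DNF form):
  $s \wedge \neg r$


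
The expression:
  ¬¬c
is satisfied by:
  {c: True}


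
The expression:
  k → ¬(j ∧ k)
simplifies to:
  ¬j ∨ ¬k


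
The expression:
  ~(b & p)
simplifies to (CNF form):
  ~b | ~p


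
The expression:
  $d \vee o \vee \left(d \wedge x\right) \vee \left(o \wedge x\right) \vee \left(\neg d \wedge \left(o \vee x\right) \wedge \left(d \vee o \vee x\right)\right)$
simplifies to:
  $d \vee o \vee x$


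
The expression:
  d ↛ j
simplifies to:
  d ∧ ¬j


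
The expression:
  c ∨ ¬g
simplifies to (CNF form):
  c ∨ ¬g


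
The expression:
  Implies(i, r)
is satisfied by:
  {r: True, i: False}
  {i: False, r: False}
  {i: True, r: True}


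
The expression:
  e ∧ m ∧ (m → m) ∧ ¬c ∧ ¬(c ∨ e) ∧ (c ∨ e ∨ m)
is never true.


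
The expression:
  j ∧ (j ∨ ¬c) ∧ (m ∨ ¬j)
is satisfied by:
  {m: True, j: True}


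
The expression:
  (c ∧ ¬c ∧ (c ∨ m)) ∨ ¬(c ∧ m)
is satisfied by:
  {m: False, c: False}
  {c: True, m: False}
  {m: True, c: False}


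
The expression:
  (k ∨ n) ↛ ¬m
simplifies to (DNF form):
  (k ∧ m) ∨ (m ∧ n)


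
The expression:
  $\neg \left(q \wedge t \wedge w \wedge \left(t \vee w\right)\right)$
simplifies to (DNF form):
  $\neg q \vee \neg t \vee \neg w$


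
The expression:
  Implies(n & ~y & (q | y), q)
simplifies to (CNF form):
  True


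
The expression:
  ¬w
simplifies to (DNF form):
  ¬w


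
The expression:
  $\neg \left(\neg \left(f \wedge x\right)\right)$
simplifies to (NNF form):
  $f \wedge x$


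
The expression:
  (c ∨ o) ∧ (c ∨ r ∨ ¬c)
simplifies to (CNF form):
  c ∨ o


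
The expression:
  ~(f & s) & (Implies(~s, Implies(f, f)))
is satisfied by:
  {s: False, f: False}
  {f: True, s: False}
  {s: True, f: False}


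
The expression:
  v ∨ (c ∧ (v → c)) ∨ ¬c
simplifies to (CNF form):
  True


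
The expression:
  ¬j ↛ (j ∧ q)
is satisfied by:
  {j: False}


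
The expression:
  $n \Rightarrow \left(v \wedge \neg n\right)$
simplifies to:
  $\neg n$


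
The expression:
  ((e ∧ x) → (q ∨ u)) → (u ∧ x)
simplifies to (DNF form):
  (u ∧ x) ∨ (e ∧ u ∧ x) ∨ (e ∧ x ∧ ¬q) ∨ (u ∧ x ∧ ¬q)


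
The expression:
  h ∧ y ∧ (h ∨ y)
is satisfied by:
  {h: True, y: True}


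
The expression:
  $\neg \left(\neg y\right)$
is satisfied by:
  {y: True}


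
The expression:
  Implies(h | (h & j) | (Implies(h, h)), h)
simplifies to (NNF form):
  h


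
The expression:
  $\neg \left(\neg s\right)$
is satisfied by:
  {s: True}


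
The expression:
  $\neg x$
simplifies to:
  $\neg x$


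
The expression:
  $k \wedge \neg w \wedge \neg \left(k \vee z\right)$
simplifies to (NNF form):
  $\text{False}$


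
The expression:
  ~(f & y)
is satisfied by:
  {y: False, f: False}
  {f: True, y: False}
  {y: True, f: False}


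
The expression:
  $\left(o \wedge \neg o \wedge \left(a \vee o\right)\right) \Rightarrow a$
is always true.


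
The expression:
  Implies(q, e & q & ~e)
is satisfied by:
  {q: False}


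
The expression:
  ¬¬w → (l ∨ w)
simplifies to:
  True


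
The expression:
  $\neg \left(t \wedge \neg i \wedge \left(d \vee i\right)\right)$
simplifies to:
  $i \vee \neg d \vee \neg t$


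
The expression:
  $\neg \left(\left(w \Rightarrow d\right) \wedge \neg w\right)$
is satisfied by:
  {w: True}


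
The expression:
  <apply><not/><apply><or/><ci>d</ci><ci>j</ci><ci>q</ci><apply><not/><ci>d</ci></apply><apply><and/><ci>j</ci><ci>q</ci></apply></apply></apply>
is never true.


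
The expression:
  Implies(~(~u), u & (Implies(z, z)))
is always true.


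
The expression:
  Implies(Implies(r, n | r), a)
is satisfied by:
  {a: True}


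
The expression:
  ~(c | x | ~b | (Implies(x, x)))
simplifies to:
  False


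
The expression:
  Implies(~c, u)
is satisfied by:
  {c: True, u: True}
  {c: True, u: False}
  {u: True, c: False}


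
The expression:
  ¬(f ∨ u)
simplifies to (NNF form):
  ¬f ∧ ¬u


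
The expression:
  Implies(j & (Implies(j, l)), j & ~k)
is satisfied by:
  {l: False, k: False, j: False}
  {j: True, l: False, k: False}
  {k: True, l: False, j: False}
  {j: True, k: True, l: False}
  {l: True, j: False, k: False}
  {j: True, l: True, k: False}
  {k: True, l: True, j: False}


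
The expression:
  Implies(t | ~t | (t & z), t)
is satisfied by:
  {t: True}


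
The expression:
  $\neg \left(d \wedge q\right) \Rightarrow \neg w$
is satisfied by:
  {q: True, d: True, w: False}
  {q: True, d: False, w: False}
  {d: True, q: False, w: False}
  {q: False, d: False, w: False}
  {q: True, w: True, d: True}


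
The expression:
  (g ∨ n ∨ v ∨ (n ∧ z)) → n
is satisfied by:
  {n: True, v: False, g: False}
  {n: True, g: True, v: False}
  {n: True, v: True, g: False}
  {n: True, g: True, v: True}
  {g: False, v: False, n: False}


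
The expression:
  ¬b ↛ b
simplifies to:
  True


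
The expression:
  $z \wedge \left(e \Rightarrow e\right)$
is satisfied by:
  {z: True}


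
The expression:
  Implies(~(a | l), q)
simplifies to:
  a | l | q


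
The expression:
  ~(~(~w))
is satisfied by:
  {w: False}


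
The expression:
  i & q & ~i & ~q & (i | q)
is never true.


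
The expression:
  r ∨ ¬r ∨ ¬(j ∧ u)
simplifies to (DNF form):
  True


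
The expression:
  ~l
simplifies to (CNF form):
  ~l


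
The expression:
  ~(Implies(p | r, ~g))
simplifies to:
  g & (p | r)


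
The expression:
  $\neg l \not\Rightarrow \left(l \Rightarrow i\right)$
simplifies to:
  $\text{False}$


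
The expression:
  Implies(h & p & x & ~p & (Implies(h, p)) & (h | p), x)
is always true.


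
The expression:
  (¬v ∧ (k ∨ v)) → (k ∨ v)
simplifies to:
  True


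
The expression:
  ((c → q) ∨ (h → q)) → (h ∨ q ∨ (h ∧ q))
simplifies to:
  h ∨ q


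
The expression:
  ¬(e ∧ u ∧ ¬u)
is always true.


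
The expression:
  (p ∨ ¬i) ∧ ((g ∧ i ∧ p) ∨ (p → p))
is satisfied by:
  {p: True, i: False}
  {i: False, p: False}
  {i: True, p: True}


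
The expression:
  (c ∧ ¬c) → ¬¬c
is always true.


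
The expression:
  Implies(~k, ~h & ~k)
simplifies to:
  k | ~h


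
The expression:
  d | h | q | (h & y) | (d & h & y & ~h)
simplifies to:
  d | h | q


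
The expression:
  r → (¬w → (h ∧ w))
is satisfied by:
  {w: True, r: False}
  {r: False, w: False}
  {r: True, w: True}


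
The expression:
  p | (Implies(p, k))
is always true.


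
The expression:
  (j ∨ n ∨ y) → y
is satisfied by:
  {y: True, j: False, n: False}
  {y: True, n: True, j: False}
  {y: True, j: True, n: False}
  {y: True, n: True, j: True}
  {n: False, j: False, y: False}


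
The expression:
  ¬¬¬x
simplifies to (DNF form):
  ¬x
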